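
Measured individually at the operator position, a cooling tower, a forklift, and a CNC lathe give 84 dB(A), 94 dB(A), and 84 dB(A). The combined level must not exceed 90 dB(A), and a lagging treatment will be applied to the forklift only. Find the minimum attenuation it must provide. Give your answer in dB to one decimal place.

7.0 dB

Everything except the forklift sums to 10^(84/10) + 10^(84/10) = 5.024e+08 in linear terms, 87.01 dB(A).
To meet 90 dB(A) overall, the treated forklift may contribute at most 10^(90/10) − 5.024e+08 = 4.976e+08, i.e. 86.97 dB(A).
So the forklift must be reduced from 94 to 86.97 dB(A): IL = 7.03 dB.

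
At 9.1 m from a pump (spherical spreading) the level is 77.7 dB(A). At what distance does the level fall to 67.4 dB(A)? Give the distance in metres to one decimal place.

For a point source L₁ − L₂ = 20·log₁₀(r₂/r₁), so r₂ = r₁·10^((L₁−L₂)/20).
r₂ = 9.1·10^((77.7−67.4)/20) = 9.1·10^(10.3/20) = 29.79 m.

29.8 m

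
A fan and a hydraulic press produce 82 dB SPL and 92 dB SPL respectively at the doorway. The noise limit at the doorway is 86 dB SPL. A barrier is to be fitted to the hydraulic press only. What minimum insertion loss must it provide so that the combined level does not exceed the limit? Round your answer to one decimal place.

Fixed contribution from the other source: Σ 10^(L/10) = 10^(82/10) = 1.585e+08 (82.00 dB SPL).
To meet 86 dB SPL overall, the treated hydraulic press may contribute at most 10^(86/10) − 1.585e+08 = 2.396e+08, i.e. 83.80 dB SPL.
Required insertion loss = 92 − 83.80 = 8.20 dB.

8.2 dB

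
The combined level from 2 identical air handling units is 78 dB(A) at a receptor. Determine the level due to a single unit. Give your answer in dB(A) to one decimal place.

75.0 dB(A)

Dividing the total intensity by 2 lowers the level by 10·log₁₀ 2 = 3.010 dB: L₁ = 78 − 3.010.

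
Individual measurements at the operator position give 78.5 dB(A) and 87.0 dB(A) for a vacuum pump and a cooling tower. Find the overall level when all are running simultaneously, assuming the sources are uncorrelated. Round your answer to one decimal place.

87.6 dB(A)

For uncorrelated sources the intensities add, so convert each level to linear form, sum, and take 10·log₁₀ of the total.
Σ 10^(L/10) = 10^(78.5/10) + 10^(87.0/10) = 5.720e+08.
L_total = 10·log₁₀(5.720e+08) = 87.57 dB(A).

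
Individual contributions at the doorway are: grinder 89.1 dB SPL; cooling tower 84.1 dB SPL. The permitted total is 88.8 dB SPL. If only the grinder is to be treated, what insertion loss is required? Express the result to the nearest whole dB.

Fixed contribution from the other source: Σ 10^(L/10) = 10^(84.1/10) = 2.570e+08 (84.10 dB SPL).
The limit corresponds to 10^(88.8/10) = 7.586e+08; subtracting the fixed part leaves 5.015e+08 for the grinder, i.e. 87.00 dB SPL.
So the grinder must be reduced from 89.1 to 87.00 dB SPL: IL = 2.10 dB.

2 dB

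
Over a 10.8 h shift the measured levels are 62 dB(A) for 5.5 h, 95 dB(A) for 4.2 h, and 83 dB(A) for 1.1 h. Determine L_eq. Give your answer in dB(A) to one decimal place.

91.0 dB(A)

The energy average is taken in the linear domain: L_eq = 10·log₁₀[(Σ tᵢ·10^(Lᵢ/10))/T], T = 10.8 h.
Σ tᵢ·10^(Lᵢ/10) = 5.5·10^(62/10) + 4.2·10^(95/10) + 1.1·10^(83/10) = 1.351e+10.
L_eq = 10·log₁₀(1.351e+10/10.8) = 90.97 dB(A).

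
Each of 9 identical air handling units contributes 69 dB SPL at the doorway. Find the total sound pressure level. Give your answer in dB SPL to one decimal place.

78.5 dB SPL

With 9 equal, uncorrelated contributions the intensity is 9× that of one unit, giving a rise of 10·log₁₀ 9.
L_total = 69 + 10·log₁₀(9) = 69 + 9.542 = 78.54 dB SPL.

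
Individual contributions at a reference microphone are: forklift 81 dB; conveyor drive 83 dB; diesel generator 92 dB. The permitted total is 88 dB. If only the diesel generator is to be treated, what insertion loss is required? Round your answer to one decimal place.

7.1 dB

Everything except the diesel generator sums to 10^(81/10) + 10^(83/10) = 3.254e+08 in linear terms, 85.12 dB.
The limit corresponds to 10^(88/10) = 6.310e+08; subtracting the fixed part leaves 3.055e+08 for the diesel generator, i.e. 84.85 dB.
Required insertion loss = 92 − 84.85 = 7.15 dB.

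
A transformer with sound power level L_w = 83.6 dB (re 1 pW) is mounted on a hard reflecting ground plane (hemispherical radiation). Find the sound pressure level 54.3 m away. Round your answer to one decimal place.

40.9 dB

The power spreads over a hemisphere of area 2π·r², so L_p = L_w − 10·log₁₀(2π·r²).
2π·r² = 1.853e+04 m², 10·log₁₀ of that is 42.678 dB.
L_p = 83.6 − 42.678 = 40.92 dB.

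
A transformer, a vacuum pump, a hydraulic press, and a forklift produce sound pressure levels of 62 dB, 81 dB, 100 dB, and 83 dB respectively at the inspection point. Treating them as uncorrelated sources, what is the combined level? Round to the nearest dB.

100 dB

Incoherent sources combine by intensity addition: L_total = 10·log₁₀(Σ 10^(L_i/10)).
Σ 10^(L/10) = 10^(62/10) + 10^(81/10) + 10^(100/10) + 10^(83/10) = 1.033e+10.
L_total = 10·log₁₀(1.033e+10) = 100.14 dB.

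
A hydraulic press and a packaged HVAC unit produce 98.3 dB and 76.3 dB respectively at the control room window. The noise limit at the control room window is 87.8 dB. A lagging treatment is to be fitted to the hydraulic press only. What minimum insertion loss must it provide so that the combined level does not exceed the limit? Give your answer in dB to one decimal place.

10.8 dB

The untreated sources together contribute 10^(76.3/10) = 4.266e+07, i.e. 76.30 dB.
To meet 87.8 dB overall, the treated hydraulic press may contribute at most 10^(87.8/10) − 4.266e+07 = 5.599e+08, i.e. 87.48 dB.
Required insertion loss = 98.3 − 87.48 = 10.82 dB.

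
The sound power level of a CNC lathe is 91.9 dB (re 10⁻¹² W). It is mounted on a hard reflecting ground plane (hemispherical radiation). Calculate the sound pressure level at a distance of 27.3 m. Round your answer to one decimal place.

55.2 dB

L_p = L_w − 10·log₁₀(2π·r²) with r = 27.3 m.
2π·r² = 4683 m², 10·log₁₀ of that is 36.705 dB.
L_p = 91.9 − 36.705 = 55.19 dB.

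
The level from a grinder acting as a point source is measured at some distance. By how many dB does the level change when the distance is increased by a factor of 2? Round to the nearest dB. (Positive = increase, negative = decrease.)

-6 dB

With spherical spreading the level changes by −20·log₁₀(r₂/r₁).
ΔL = −20·log₁₀(2) = -6.02 dB.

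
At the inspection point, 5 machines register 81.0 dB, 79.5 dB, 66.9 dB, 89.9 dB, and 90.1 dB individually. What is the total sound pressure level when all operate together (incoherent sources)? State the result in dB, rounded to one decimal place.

93.5 dB

Incoherent sources combine by intensity addition: L_total = 10·log₁₀(Σ 10^(L_i/10)).
Σ 10^(L/10) = 10^(81.0/10) + 10^(79.5/10) + 10^(66.9/10) + 10^(89.9/10) + 10^(90.1/10) = 2.220e+09.
L_total = 10·log₁₀(2.220e+09) = 93.46 dB.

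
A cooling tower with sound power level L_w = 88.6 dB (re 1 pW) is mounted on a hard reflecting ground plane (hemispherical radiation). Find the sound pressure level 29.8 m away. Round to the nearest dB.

L_p = L_w − 10·log₁₀(2π·r²) with r = 29.8 m.
2π·r² = 5580 m², 10·log₁₀ of that is 37.466 dB.
L_p = 88.6 − 37.466 = 51.13 dB.

51 dB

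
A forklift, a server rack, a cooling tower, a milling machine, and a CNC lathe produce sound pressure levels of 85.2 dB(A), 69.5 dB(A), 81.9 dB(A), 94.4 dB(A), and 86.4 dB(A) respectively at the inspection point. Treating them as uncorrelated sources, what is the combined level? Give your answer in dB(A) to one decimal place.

For uncorrelated sources the intensities add, so convert each level to linear form, sum, and take 10·log₁₀ of the total.
Σ 10^(L/10) = 10^(85.2/10) + 10^(69.5/10) + 10^(81.9/10) + 10^(94.4/10) + 10^(86.4/10) = 3.686e+09.
L_total = 10·log₁₀(3.686e+09) = 95.67 dB(A).

95.7 dB(A)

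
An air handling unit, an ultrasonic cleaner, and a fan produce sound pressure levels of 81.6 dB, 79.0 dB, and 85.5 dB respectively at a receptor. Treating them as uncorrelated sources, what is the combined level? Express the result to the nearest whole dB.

For uncorrelated sources the intensities add, so convert each level to linear form, sum, and take 10·log₁₀ of the total.
Σ 10^(L/10) = 10^(81.6/10) + 10^(79.0/10) + 10^(85.5/10) = 5.788e+08.
L_total = 10·log₁₀(5.788e+08) = 87.63 dB.

88 dB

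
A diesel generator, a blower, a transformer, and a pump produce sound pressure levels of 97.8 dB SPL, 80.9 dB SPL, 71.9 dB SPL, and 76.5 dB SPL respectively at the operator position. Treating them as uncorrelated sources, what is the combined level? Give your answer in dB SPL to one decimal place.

97.9 dB SPL

For uncorrelated sources the intensities add, so convert each level to linear form, sum, and take 10·log₁₀ of the total.
Σ 10^(L/10) = 10^(97.8/10) + 10^(80.9/10) + 10^(71.9/10) + 10^(76.5/10) = 6.209e+09.
L_total = 10·log₁₀(6.209e+09) = 97.93 dB SPL.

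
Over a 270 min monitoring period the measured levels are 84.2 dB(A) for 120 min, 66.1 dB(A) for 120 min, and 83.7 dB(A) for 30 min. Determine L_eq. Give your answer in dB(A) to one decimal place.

The energy average is taken in the linear domain: L_eq = 10·log₁₀[(Σ tᵢ·10^(Lᵢ/10))/T], T = 270 min.
Σ tᵢ·10^(Lᵢ/10) = 120·10^(84.2/10) + 120·10^(66.1/10) + 30·10^(83.7/10) = 3.908e+10.
L_eq = 10·log₁₀(3.908e+10/270) = 81.61 dB(A).

81.6 dB(A)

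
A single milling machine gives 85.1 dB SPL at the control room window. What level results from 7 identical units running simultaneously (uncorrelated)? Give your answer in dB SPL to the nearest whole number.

N identical incoherent sources raise the level by 10·log₁₀ N.
L_total = 85.1 + 10·log₁₀(7) = 85.1 + 8.451 = 93.55 dB SPL.

94 dB SPL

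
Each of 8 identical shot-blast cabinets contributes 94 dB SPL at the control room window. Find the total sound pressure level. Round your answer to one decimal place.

L_total = L₁ + 10·log₁₀ N for N identical incoherent sources.
L_total = 94 + 10·log₁₀(8) = 94 + 9.031 = 103.03 dB SPL.

103.0 dB SPL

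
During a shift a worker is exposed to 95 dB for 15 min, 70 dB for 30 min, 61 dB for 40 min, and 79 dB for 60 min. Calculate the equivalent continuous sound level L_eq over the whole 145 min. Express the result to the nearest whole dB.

86 dB

L_eq = 10·log₁₀[(1/T)·Σ tᵢ·10^(Lᵢ/10)] with T = 145 min.
Σ tᵢ·10^(Lᵢ/10) = 15·10^(95/10) + 30·10^(70/10) + 40·10^(61/10) + 60·10^(79/10) = 5.255e+10.
L_eq = 10·log₁₀(5.255e+10/145) = 85.59 dB.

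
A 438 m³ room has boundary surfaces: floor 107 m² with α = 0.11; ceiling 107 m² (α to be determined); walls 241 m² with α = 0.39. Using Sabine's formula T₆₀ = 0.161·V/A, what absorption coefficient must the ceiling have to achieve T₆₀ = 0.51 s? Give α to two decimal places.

A = 0.161·V/T₆₀ = 0.161·438/0.51 = 138.27 m² sabins.
Absorption from the other surfaces = 107·0.11 + 241·0.39 = 105.76 m², so the ceiling must supply 32.51 m² over 107 m².
α = 32.51/107 = 0.304.

0.30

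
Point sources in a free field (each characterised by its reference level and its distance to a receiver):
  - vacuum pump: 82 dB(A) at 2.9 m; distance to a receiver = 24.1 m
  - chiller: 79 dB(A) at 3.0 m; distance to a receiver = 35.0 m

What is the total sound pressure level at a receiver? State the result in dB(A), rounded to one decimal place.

Apply inverse-square spreading to bring every level to the receiver, then sum 10^(L/10).
vacuum pump: 82 − 20·log₁₀(24.1/2.9) = 82 − 18.39 = 63.61 dB(A).
chiller: 79 − 20·log₁₀(35.0/3.0) = 79 − 21.34 = 57.66 dB(A).
Σ 10^(L/10) = 2.878e+06 → L_total = 10·log₁₀(2.878e+06) = 64.59 dB(A).

64.6 dB(A)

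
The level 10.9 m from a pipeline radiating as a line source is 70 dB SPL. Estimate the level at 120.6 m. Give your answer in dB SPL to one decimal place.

For a line source, L₂ = L₁ − 10·log₁₀(r₂/r₁).
L₂ = 70 − 10·log₁₀(120.6/10.9) = 70 − 10.439 = 59.56 dB SPL.

59.6 dB SPL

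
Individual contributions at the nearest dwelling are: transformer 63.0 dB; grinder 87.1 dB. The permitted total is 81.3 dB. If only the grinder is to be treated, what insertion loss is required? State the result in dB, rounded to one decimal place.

Fixed contribution from the other source: Σ 10^(L/10) = 10^(63.0/10) = 1.995e+06 (63.00 dB).
To meet 81.3 dB overall, the treated grinder may contribute at most 10^(81.3/10) − 1.995e+06 = 1.329e+08, i.e. 81.24 dB.
Required insertion loss = 87.1 − 81.24 = 5.86 dB.

5.9 dB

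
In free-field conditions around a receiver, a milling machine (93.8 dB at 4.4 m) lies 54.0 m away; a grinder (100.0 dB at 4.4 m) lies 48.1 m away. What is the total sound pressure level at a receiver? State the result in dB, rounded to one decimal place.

80.0 dB

Propagate each source to the receiver with L = L_ref − 20·log₁₀(r/r_ref), then add intensities.
milling machine: 93.8 − 20·log₁₀(54.0/4.4) = 93.8 − 21.78 = 72.02 dB.
grinder: 100.0 − 20·log₁₀(48.1/4.4) = 100.0 − 20.77 = 79.23 dB.
Σ 10^(L/10) = 9.961e+07 → L_total = 10·log₁₀(9.961e+07) = 79.98 dB.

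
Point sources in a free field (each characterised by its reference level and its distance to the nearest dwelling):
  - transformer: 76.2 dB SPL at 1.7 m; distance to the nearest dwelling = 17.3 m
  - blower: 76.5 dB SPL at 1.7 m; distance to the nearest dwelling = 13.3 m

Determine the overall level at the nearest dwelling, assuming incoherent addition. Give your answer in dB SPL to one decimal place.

Propagate each source to the receiver with L = L_ref − 20·log₁₀(r/r_ref), then add intensities.
transformer: 76.2 − 20·log₁₀(17.3/1.7) = 76.2 − 20.15 = 56.05 dB SPL.
blower: 76.5 − 20·log₁₀(13.3/1.7) = 76.5 − 17.87 = 58.63 dB SPL.
Σ 10^(L/10) = 1.132e+06 → L_total = 10·log₁₀(1.132e+06) = 60.54 dB SPL.

60.5 dB SPL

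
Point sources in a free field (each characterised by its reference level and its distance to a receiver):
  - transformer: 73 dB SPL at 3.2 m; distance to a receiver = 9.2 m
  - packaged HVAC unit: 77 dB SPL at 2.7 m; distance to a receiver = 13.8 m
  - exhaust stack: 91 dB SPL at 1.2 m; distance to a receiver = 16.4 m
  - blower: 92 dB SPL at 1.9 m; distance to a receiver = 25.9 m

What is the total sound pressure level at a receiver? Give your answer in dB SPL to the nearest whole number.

73 dB SPL

Propagate each source to the receiver with L = L_ref − 20·log₁₀(r/r_ref), then add intensities.
transformer: 73 − 20·log₁₀(9.2/3.2) = 73 − 9.17 = 63.83 dB SPL.
packaged HVAC unit: 77 − 20·log₁₀(13.8/2.7) = 77 − 14.17 = 62.83 dB SPL.
exhaust stack: 91 − 20·log₁₀(16.4/1.2) = 91 − 22.71 = 68.29 dB SPL.
blower: 92 − 20·log₁₀(25.9/1.9) = 92 − 22.69 = 69.31 dB SPL.
Σ 10^(L/10) = 1.960e+07 → L_total = 10·log₁₀(1.960e+07) = 72.92 dB SPL.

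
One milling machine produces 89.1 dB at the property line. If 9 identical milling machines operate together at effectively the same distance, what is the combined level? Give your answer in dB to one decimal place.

N identical incoherent sources raise the level by 10·log₁₀ N.
L_total = 89.1 + 10·log₁₀(9) = 89.1 + 9.542 = 98.64 dB.

98.6 dB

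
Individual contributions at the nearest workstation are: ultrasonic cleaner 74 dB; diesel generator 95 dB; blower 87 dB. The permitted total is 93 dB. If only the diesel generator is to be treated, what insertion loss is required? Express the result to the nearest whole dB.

3 dB

Fixed contribution from the other sources: Σ 10^(L/10) = 10^(74/10) + 10^(87/10) = 5.263e+08 (87.21 dB).
To meet 93 dB overall, the treated diesel generator may contribute at most 10^(93/10) − 5.263e+08 = 1.469e+09, i.e. 91.67 dB.
Required insertion loss = 95 − 91.67 = 3.33 dB.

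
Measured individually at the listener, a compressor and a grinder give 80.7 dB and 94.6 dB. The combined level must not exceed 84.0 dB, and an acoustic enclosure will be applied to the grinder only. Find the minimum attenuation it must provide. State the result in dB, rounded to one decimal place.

13.3 dB

The untreated sources together contribute 10^(80.7/10) = 1.175e+08, i.e. 80.70 dB.
The limit corresponds to 10^(84.0/10) = 2.512e+08; subtracting the fixed part leaves 1.337e+08 for the grinder, i.e. 81.26 dB.
So the grinder must be reduced from 94.6 to 81.26 dB: IL = 13.34 dB.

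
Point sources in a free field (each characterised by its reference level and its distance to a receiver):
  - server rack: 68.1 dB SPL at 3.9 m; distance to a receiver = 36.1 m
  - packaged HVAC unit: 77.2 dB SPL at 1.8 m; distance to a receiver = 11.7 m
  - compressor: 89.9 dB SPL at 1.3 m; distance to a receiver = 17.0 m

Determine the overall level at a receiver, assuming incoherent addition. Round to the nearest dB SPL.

68 dB SPL

Apply inverse-square spreading to bring every level to the receiver, then sum 10^(L/10).
server rack: 68.1 − 20·log₁₀(36.1/3.9) = 68.1 − 19.33 = 48.77 dB SPL.
packaged HVAC unit: 77.2 − 20·log₁₀(11.7/1.8) = 77.2 − 16.26 = 60.94 dB SPL.
compressor: 89.9 − 20·log₁₀(17.0/1.3) = 89.9 − 22.33 = 67.57 dB SPL.
Σ 10^(L/10) = 7.032e+06 → L_total = 10·log₁₀(7.032e+06) = 68.47 dB SPL.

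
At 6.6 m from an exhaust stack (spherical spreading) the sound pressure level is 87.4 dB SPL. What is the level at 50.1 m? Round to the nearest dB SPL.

70 dB SPL

Point-source attenuation: ΔL = 20·log₁₀(r₂/r₁) = 20·log₁₀(50.1/6.6) = 17.606 dB.
L₂ = 87.4 − 20·log₁₀(50.1/6.6) = 87.4 − 17.606 = 69.79 dB SPL.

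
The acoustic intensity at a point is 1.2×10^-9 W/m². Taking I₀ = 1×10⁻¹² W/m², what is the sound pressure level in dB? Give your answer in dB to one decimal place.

Dividing by I₀ shifts the exponent by 12: I/I₀ = 1.2×10^3.
L = 10·(0.0792 + 3) = 30.79 dB.

30.8 dB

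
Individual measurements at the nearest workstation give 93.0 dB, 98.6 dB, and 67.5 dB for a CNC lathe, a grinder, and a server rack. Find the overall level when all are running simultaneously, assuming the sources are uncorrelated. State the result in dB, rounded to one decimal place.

For uncorrelated sources the intensities add, so convert each level to linear form, sum, and take 10·log₁₀ of the total.
Σ 10^(L/10) = 10^(93.0/10) + 10^(98.6/10) + 10^(67.5/10) = 9.245e+09.
L_total = 10·log₁₀(9.245e+09) = 99.66 dB.

99.7 dB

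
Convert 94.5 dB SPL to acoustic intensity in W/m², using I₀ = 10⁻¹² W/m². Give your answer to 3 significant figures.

0.00282 W/m²

I/I₀ = 10^(94.5/10) = 2.818e+09, so I = 2.818e+09 × 10⁻¹² W/m².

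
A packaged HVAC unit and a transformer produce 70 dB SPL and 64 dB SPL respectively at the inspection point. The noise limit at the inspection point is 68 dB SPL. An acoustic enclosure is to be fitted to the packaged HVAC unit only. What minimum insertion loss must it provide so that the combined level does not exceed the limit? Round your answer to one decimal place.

Everything except the packaged HVAC unit sums to 10^(64/10) = 2.512e+06 in linear terms, 64.00 dB SPL.
The limit corresponds to 10^(68/10) = 6.310e+06; subtracting the fixed part leaves 3.798e+06 for the packaged HVAC unit, i.e. 65.80 dB SPL.
So the packaged HVAC unit must be reduced from 70 to 65.80 dB SPL: IL = 4.20 dB.

4.2 dB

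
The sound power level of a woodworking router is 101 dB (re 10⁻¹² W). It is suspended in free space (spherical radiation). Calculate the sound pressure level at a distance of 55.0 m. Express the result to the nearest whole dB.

L_p = L_w − 10·log₁₀(4π·r²) with r = 55.0 m.
4π·r² = 3.801e+04 m², 10·log₁₀ of that is 45.799 dB.
L_p = 101 − 45.799 = 55.20 dB.

55 dB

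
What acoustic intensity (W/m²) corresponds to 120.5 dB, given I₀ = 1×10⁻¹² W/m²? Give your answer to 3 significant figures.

I = I₀·10^(L/10) = 10⁻¹² × 10^(120.5/10) = 10^(0.050).

1.12 W/m²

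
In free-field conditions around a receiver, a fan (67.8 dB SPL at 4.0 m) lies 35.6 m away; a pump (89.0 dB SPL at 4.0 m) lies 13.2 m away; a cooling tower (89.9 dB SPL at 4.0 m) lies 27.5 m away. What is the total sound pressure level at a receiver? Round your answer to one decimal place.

79.7 dB SPL

Apply inverse-square spreading to bring every level to the receiver, then sum 10^(L/10).
fan: 67.8 − 20·log₁₀(35.6/4.0) = 67.8 − 18.99 = 48.81 dB SPL.
pump: 89.0 − 20·log₁₀(13.2/4.0) = 89.0 − 10.37 = 78.63 dB SPL.
cooling tower: 89.9 − 20·log₁₀(27.5/4.0) = 89.9 − 16.75 = 73.15 dB SPL.
Σ 10^(L/10) = 9.369e+07 → L_total = 10·log₁₀(9.369e+07) = 79.72 dB SPL.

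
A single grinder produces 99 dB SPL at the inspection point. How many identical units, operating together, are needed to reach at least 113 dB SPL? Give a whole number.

26

The shortfall is 113 − 99 = 14.0 dB, and N units add 10·log₁₀ N, so need 10·log₁₀ N ≥ 14.0.
N ≥ 10^(14.0/10) = 25.119, so N = 26.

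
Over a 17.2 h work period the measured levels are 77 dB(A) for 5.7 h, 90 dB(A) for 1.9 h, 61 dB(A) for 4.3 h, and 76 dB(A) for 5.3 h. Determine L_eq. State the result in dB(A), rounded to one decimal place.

81.5 dB(A)

L_eq = 10·log₁₀[(1/T)·Σ tᵢ·10^(Lᵢ/10)] with T = 17.2 h.
Σ tᵢ·10^(Lᵢ/10) = 5.7·10^(77/10) + 1.9·10^(90/10) + 4.3·10^(61/10) + 5.3·10^(76/10) = 2.402e+09.
L_eq = 10·log₁₀(2.402e+09/17.2) = 81.45 dB(A).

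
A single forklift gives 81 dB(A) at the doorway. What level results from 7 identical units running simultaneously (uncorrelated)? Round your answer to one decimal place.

89.5 dB(A)

L_total = L₁ + 10·log₁₀ N for N identical incoherent sources.
L_total = 81 + 10·log₁₀(7) = 81 + 8.451 = 89.45 dB(A).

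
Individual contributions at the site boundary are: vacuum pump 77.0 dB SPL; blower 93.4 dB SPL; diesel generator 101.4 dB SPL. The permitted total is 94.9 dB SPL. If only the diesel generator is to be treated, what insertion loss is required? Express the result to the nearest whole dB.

Fixed contribution from the other sources: Σ 10^(L/10) = 10^(77.0/10) + 10^(93.4/10) = 2.238e+09 (93.50 dB SPL).
The limit corresponds to 10^(94.9/10) = 3.090e+09; subtracting the fixed part leaves 8.524e+08 for the diesel generator, i.e. 89.31 dB SPL.
So the diesel generator must be reduced from 101.4 to 89.31 dB SPL: IL = 12.09 dB.

12 dB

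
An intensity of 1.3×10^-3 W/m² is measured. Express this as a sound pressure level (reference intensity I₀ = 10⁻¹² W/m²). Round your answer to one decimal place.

91.1 dB

Dividing by I₀ shifts the exponent by 12: I/I₀ = 1.3×10^9.
L = 10·(0.1139 + 9) = 91.14 dB.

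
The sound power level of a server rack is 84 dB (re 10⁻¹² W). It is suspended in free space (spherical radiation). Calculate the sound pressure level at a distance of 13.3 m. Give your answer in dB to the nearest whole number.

51 dB

The power spreads over a sphere of area 4π·r², so L_p = L_w − 10·log₁₀(4π·r²).
4π·r² = 2223 m², 10·log₁₀ of that is 33.469 dB.
L_p = 84 − 33.469 = 50.53 dB.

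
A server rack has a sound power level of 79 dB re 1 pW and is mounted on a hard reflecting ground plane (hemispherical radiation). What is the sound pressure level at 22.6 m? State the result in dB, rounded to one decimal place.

The power spreads over a hemisphere of area 2π·r², so L_p = L_w − 10·log₁₀(2π·r²).
2π·r² = 3209 m², 10·log₁₀ of that is 35.064 dB.
L_p = 79 − 35.064 = 43.94 dB.

43.9 dB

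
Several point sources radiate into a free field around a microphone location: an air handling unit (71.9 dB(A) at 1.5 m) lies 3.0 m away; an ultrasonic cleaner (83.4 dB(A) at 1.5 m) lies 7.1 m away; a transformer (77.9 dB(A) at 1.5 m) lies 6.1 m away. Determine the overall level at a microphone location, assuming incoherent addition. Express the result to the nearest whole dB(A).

First find each source's level at the receiver (point-source: −20·log₁₀(r/r_ref)), then combine on an intensity basis.
air handling unit: 71.9 − 20·log₁₀(3.0/1.5) = 71.9 − 6.02 = 65.88 dB(A).
ultrasonic cleaner: 83.4 − 20·log₁₀(7.1/1.5) = 83.4 − 13.50 = 69.90 dB(A).
transformer: 77.9 − 20·log₁₀(6.1/1.5) = 77.9 − 12.18 = 65.72 dB(A).
Σ 10^(L/10) = 1.737e+07 → L_total = 10·log₁₀(1.737e+07) = 72.40 dB(A).

72 dB(A)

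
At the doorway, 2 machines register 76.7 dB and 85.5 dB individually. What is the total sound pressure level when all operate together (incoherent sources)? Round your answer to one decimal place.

For uncorrelated sources the intensities add, so convert each level to linear form, sum, and take 10·log₁₀ of the total.
Σ 10^(L/10) = 10^(76.7/10) + 10^(85.5/10) = 4.016e+08.
L_total = 10·log₁₀(4.016e+08) = 86.04 dB.

86.0 dB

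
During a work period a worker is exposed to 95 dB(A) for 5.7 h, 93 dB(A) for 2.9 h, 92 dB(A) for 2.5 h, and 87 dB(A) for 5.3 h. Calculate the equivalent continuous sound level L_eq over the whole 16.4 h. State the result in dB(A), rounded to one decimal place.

92.7 dB(A)

L_eq = 10·log₁₀[(1/T)·Σ tᵢ·10^(Lᵢ/10)] with T = 16.4 h.
Σ tᵢ·10^(Lᵢ/10) = 5.7·10^(95/10) + 2.9·10^(93/10) + 2.5·10^(92/10) + 5.3·10^(87/10) = 3.043e+10.
L_eq = 10·log₁₀(3.043e+10/16.4) = 92.68 dB(A).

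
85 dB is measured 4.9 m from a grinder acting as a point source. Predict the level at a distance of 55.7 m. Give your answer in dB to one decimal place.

63.9 dB

For a point source, L₂ = L₁ − 20·log₁₀(r₂/r₁).
L₂ = 85 − 20·log₁₀(55.7/4.9) = 85 − 21.113 = 63.89 dB.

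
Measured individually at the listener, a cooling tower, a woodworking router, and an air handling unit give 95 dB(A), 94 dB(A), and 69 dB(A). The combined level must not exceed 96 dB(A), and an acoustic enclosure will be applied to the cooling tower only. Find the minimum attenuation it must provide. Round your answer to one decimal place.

Everything except the cooling tower sums to 10^(94/10) + 10^(69/10) = 2.520e+09 in linear terms, 94.01 dB(A).
To meet 96 dB(A) overall, the treated cooling tower may contribute at most 10^(96/10) − 2.520e+09 = 1.461e+09, i.e. 91.65 dB(A).
Required insertion loss = 95 − 91.65 = 3.35 dB.

3.4 dB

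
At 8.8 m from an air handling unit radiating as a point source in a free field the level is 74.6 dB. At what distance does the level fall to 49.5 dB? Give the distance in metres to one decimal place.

The 25.1 dB drop corresponds to a distance ratio of 10^(25.1/20) for a point source.
r₂ = 8.8·10^((74.6−49.5)/20) = 8.8·10^(25.1/20) = 158.30 m.

158.3 m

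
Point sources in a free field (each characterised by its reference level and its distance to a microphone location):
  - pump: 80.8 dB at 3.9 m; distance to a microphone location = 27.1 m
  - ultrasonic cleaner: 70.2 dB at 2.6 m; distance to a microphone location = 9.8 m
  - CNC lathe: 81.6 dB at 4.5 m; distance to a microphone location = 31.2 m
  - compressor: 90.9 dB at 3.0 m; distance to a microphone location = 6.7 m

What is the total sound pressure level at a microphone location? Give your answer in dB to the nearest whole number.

First find each source's level at the receiver (point-source: −20·log₁₀(r/r_ref)), then combine on an intensity basis.
pump: 80.8 − 20·log₁₀(27.1/3.9) = 80.8 − 16.84 = 63.96 dB.
ultrasonic cleaner: 70.2 − 20·log₁₀(9.8/2.6) = 70.2 − 11.53 = 58.67 dB.
CNC lathe: 81.6 − 20·log₁₀(31.2/4.5) = 81.6 − 16.82 = 64.78 dB.
compressor: 90.9 − 20·log₁₀(6.7/3.0) = 90.9 − 6.98 = 83.92 dB.
Σ 10^(L/10) = 2.529e+08 → L_total = 10·log₁₀(2.529e+08) = 84.03 dB.

84 dB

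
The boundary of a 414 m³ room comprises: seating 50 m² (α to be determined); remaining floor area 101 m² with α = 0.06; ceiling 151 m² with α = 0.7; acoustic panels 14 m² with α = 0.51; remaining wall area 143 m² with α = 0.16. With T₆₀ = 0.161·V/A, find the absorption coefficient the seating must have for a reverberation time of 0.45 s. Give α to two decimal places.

0.13

Required total absorption A = 0.161·414/0.45 = 148.12 m².
Absorption from the other surfaces = 101·0.06 + 151·0.7 + 14·0.51 + 143·0.16 = 141.78 m², so the seating must supply 6.34 m² over 50 m².
α = 6.34/50 = 0.127.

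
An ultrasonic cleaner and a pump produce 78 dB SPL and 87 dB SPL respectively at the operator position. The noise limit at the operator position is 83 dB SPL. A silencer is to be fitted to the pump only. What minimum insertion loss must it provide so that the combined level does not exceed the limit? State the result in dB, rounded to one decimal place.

5.7 dB

Everything except the pump sums to 10^(78/10) = 6.310e+07 in linear terms, 78.00 dB SPL.
The limit corresponds to 10^(83/10) = 1.995e+08; subtracting the fixed part leaves 1.364e+08 for the pump, i.e. 81.35 dB SPL.
So the pump must be reduced from 87 to 81.35 dB SPL: IL = 5.65 dB.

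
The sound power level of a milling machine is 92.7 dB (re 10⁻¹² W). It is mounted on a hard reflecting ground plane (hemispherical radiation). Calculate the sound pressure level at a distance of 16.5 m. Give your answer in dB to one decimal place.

L_p = L_w − 10·log₁₀(2π·r²) with r = 16.5 m.
2π·r² = 1711 m², 10·log₁₀ of that is 32.331 dB.
L_p = 92.7 − 32.331 = 60.37 dB.

60.4 dB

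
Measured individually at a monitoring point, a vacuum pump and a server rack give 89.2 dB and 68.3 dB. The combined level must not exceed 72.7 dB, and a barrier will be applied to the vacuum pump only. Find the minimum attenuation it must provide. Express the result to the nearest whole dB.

18 dB

Everything except the vacuum pump sums to 10^(68.3/10) = 6.761e+06 in linear terms, 68.30 dB.
To meet 72.7 dB overall, the treated vacuum pump may contribute at most 10^(72.7/10) − 6.761e+06 = 1.186e+07, i.e. 70.74 dB.
Required insertion loss = 89.2 − 70.74 = 18.46 dB.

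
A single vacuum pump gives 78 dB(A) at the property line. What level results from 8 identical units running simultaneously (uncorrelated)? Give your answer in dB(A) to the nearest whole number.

87 dB(A)

L_total = L₁ + 10·log₁₀ N for N identical incoherent sources.
L_total = 78 + 10·log₁₀(8) = 78 + 9.031 = 87.03 dB(A).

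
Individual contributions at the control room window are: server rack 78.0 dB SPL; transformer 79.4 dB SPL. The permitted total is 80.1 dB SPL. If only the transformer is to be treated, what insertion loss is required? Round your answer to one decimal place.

The untreated sources together contribute 10^(78.0/10) = 6.310e+07, i.e. 78.00 dB SPL.
To meet 80.1 dB SPL overall, the treated transformer may contribute at most 10^(80.1/10) − 6.310e+07 = 3.923e+07, i.e. 75.94 dB SPL.
So the transformer must be reduced from 79.4 to 75.94 dB SPL: IL = 3.46 dB.

3.5 dB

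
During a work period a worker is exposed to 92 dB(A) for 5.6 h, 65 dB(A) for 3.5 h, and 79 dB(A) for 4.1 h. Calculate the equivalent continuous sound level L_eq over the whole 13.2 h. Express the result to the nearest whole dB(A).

88 dB(A)

L_eq = 10·log₁₀[(1/T)·Σ tᵢ·10^(Lᵢ/10)] with T = 13.2 h.
Σ tᵢ·10^(Lᵢ/10) = 5.6·10^(92/10) + 3.5·10^(65/10) + 4.1·10^(79/10) = 9.212e+09.
L_eq = 10·log₁₀(9.212e+09/13.2) = 88.44 dB(A).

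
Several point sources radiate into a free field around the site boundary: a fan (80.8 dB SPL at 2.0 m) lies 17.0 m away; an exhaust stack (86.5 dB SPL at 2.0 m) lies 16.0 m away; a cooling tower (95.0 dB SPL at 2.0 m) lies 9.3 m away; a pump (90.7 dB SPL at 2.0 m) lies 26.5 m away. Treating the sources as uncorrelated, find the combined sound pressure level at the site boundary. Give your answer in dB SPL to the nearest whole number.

First find each source's level at the receiver (point-source: −20·log₁₀(r/r_ref)), then combine on an intensity basis.
fan: 80.8 − 20·log₁₀(17.0/2.0) = 80.8 − 18.59 = 62.21 dB SPL.
exhaust stack: 86.5 − 20·log₁₀(16.0/2.0) = 86.5 − 18.06 = 68.44 dB SPL.
cooling tower: 95.0 − 20·log₁₀(9.3/2.0) = 95.0 − 13.35 = 81.65 dB SPL.
pump: 90.7 − 20·log₁₀(26.5/2.0) = 90.7 − 22.44 = 68.26 dB SPL.
Σ 10^(L/10) = 1.616e+08 → L_total = 10·log₁₀(1.616e+08) = 82.08 dB SPL.

82 dB SPL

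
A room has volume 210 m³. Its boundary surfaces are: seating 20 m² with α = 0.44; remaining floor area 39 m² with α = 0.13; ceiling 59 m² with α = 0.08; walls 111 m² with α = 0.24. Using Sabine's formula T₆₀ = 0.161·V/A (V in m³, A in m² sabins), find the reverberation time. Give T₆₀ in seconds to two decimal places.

0.75 s

Total absorption A = 20·0.44 + 39·0.13 + 59·0.08 + 111·0.24 = 45.23 m² sabins.
T₆₀ = 0.161 × 210 / 45.23 = 0.748 s.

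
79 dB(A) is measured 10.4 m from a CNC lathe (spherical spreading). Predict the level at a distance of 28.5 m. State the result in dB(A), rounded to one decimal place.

Point-source attenuation: ΔL = 20·log₁₀(r₂/r₁) = 20·log₁₀(28.5/10.4) = 8.756 dB.
L₂ = 79 − 20·log₁₀(28.5/10.4) = 79 − 8.756 = 70.24 dB(A).

70.2 dB(A)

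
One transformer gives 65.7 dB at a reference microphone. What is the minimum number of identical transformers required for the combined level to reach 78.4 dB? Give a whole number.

Need L₁ + 10·log₁₀ N ≥ 78.4, i.e. log₁₀ N ≥ 1.27.
N ≥ 10^(12.7/10) = 18.621, so N = 19.

19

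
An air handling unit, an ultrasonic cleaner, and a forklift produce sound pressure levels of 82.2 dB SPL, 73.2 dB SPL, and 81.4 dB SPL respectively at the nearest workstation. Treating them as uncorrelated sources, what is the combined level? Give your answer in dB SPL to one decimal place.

85.1 dB SPL

For uncorrelated sources the intensities add, so convert each level to linear form, sum, and take 10·log₁₀ of the total.
Σ 10^(L/10) = 10^(82.2/10) + 10^(73.2/10) + 10^(81.4/10) = 3.249e+08.
L_total = 10·log₁₀(3.249e+08) = 85.12 dB SPL.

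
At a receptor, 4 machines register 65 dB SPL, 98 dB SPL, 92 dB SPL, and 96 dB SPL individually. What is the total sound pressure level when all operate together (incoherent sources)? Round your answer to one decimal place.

100.7 dB SPL

Incoherent sources combine by intensity addition: L_total = 10·log₁₀(Σ 10^(L_i/10)).
Σ 10^(L/10) = 10^(65/10) + 10^(98/10) + 10^(92/10) + 10^(96/10) = 1.188e+10.
L_total = 10·log₁₀(1.188e+10) = 100.75 dB SPL.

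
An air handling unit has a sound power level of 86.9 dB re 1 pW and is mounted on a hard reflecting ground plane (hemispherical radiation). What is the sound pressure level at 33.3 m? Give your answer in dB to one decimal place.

Free-field hemispherical radiation: L_p = L_w − 10·log₁₀(2π·r²), r = 33.3 m.
2π·r² = 6967 m², 10·log₁₀ of that is 38.431 dB.
L_p = 86.9 − 38.431 = 48.47 dB.

48.5 dB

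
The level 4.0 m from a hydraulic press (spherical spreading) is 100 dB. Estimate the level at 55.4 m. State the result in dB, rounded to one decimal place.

77.2 dB

Point-source attenuation: ΔL = 20·log₁₀(r₂/r₁) = 20·log₁₀(55.4/4.0) = 22.829 dB.
L₂ = 100 − 20·log₁₀(55.4/4.0) = 100 − 22.829 = 77.17 dB.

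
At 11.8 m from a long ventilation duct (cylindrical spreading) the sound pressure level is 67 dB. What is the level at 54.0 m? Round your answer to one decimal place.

60.4 dB

For a line source, L₂ = L₁ − 10·log₁₀(r₂/r₁).
L₂ = 67 − 10·log₁₀(54.0/11.8) = 67 − 6.605 = 60.39 dB.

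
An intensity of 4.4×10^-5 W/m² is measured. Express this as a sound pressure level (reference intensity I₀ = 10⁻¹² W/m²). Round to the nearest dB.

L = 10·log₁₀(I/I₀) = 10·log₁₀(4.4×10^-5/10⁻¹²) = 10·log₁₀(4.4×10^7).
L = 10·(0.6435 + 7) = 76.43 dB.

76 dB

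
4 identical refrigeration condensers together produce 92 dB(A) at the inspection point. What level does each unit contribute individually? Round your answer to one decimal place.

86.0 dB(A)

For N identical incoherent sources L_total = L₁ + 10·log₁₀ N, so L₁ = 92 − 10·log₁₀(4) = 92 − 6.021.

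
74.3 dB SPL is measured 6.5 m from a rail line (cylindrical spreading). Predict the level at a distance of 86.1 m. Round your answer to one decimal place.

Cylindrical spreading from a line source gives a 10·log₁₀(r₂/r₁) drop.
L₂ = 74.3 − 10·log₁₀(86.1/6.5) = 74.3 − 11.221 = 63.08 dB SPL.

63.1 dB SPL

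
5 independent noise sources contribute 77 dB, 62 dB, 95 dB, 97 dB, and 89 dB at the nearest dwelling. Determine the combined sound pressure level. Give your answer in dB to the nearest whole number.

100 dB

For uncorrelated sources the intensities add, so convert each level to linear form, sum, and take 10·log₁₀ of the total.
Σ 10^(L/10) = 10^(77/10) + 10^(62/10) + 10^(95/10) + 10^(97/10) + 10^(89/10) = 9.020e+09.
L_total = 10·log₁₀(9.020e+09) = 99.55 dB.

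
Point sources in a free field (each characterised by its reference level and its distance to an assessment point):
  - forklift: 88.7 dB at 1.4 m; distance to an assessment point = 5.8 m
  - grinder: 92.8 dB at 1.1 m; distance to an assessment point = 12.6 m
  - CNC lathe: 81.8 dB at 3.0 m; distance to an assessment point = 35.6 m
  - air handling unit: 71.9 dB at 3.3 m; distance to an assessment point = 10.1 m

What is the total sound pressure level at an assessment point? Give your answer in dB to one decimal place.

77.8 dB

Propagate each source to the receiver with L = L_ref − 20·log₁₀(r/r_ref), then add intensities.
forklift: 88.7 − 20·log₁₀(5.8/1.4) = 88.7 − 12.35 = 76.35 dB.
grinder: 92.8 − 20·log₁₀(12.6/1.1) = 92.8 − 21.18 = 71.62 dB.
CNC lathe: 81.8 − 20·log₁₀(35.6/3.0) = 81.8 − 21.49 = 60.31 dB.
air handling unit: 71.9 − 20·log₁₀(10.1/3.3) = 71.9 − 9.72 = 62.18 dB.
Σ 10^(L/10) = 6.044e+07 → L_total = 10·log₁₀(6.044e+07) = 77.81 dB.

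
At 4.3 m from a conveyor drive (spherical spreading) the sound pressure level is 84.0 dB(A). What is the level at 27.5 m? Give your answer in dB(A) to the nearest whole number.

Point-source attenuation: ΔL = 20·log₁₀(r₂/r₁) = 20·log₁₀(27.5/4.3) = 16.117 dB.
L₂ = 84.0 − 20·log₁₀(27.5/4.3) = 84.0 − 16.117 = 67.88 dB(A).

68 dB(A)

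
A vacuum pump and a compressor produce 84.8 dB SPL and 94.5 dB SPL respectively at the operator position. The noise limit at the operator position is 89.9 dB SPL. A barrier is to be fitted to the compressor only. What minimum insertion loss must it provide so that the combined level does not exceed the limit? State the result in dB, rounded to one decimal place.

Fixed contribution from the other source: Σ 10^(L/10) = 10^(84.8/10) = 3.020e+08 (84.80 dB SPL).
To meet 89.9 dB SPL overall, the treated compressor may contribute at most 10^(89.9/10) − 3.020e+08 = 6.752e+08, i.e. 88.29 dB SPL.
So the compressor must be reduced from 94.5 to 88.29 dB SPL: IL = 6.21 dB.

6.2 dB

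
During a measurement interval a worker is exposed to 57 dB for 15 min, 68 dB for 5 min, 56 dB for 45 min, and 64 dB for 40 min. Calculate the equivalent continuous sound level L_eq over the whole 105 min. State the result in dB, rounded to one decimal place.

61.8 dB

L_eq = 10·log₁₀[(1/T)·Σ tᵢ·10^(Lᵢ/10)] with T = 105 min.
Σ tᵢ·10^(Lᵢ/10) = 15·10^(57/10) + 5·10^(68/10) + 45·10^(56/10) + 40·10^(64/10) = 1.575e+08.
L_eq = 10·log₁₀(1.575e+08/105) = 61.76 dB.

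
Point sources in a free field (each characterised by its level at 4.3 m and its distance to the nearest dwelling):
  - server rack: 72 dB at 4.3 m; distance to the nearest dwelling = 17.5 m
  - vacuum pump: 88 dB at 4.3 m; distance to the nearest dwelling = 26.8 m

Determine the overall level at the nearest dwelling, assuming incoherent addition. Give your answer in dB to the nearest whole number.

72 dB

Propagate each source to the receiver with L = L_ref − 20·log₁₀(r/r_ref), then add intensities.
server rack: 72 − 20·log₁₀(17.5/4.3) = 72 − 12.19 = 59.81 dB.
vacuum pump: 88 − 20·log₁₀(26.8/4.3) = 88 − 15.89 = 72.11 dB.
Σ 10^(L/10) = 1.720e+07 → L_total = 10·log₁₀(1.720e+07) = 72.36 dB.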